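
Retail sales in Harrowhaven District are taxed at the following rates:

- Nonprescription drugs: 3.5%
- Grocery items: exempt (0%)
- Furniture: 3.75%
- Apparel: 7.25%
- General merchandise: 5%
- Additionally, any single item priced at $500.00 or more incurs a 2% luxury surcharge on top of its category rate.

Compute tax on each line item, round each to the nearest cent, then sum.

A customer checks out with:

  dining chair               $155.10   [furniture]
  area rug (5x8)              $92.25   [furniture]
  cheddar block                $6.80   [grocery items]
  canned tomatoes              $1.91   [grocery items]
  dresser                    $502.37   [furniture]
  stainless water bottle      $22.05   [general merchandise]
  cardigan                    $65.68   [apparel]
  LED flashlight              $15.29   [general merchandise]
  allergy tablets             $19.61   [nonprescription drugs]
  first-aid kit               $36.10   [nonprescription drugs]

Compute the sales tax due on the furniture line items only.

$38.17

Dining chair $155.10: furniture → 3.75% → $5.82
Area rug (5x8) $92.25: furniture → 3.75% → $3.46
Dresser $502.37: furniture → 3.75% + 2% surcharge = 5.75% → $28.89
Tax on furniture = $5.82 + $3.46 + $28.89 = $38.17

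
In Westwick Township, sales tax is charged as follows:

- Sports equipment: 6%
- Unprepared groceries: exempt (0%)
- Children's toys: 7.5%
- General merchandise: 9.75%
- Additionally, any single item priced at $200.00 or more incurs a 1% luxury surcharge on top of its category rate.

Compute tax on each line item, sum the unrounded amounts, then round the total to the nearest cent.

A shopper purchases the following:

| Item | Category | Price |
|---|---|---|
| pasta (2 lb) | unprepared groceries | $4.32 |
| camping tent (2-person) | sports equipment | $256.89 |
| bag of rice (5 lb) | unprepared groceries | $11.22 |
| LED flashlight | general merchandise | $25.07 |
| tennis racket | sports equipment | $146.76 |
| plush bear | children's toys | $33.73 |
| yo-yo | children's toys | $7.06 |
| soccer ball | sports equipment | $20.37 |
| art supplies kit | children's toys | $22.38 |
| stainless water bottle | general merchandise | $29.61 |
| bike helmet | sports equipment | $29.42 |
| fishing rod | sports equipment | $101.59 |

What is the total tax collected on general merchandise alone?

LED flashlight $25.07: general merchandise → 9.75% → $2.444325
Stainless water bottle $29.61: general merchandise → 9.75% → $2.886975
Tax on general merchandise: unrounded sum = $5.3313 → $5.33

$5.33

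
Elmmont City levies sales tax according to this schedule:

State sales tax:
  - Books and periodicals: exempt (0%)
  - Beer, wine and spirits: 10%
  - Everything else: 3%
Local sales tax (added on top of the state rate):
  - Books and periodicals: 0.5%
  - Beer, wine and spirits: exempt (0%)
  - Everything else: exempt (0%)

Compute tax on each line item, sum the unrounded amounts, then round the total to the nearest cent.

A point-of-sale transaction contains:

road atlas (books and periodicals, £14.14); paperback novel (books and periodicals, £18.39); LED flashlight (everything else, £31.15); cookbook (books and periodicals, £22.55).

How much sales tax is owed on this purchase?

£1.21

Road atlas £14.14: books and periodicals → 0% + 0.5% local = 0.5% → £0.0707
Paperback novel £18.39: books and periodicals → 0% + 0.5% local = 0.5% → £0.09195
LED flashlight £31.15: everything else → 3% + 0% local = 3% → £0.9345
Cookbook £22.55: books and periodicals → 0% + 0.5% local = 0.5% → £0.11275
Unrounded tax sum = £1.2099 → £1.21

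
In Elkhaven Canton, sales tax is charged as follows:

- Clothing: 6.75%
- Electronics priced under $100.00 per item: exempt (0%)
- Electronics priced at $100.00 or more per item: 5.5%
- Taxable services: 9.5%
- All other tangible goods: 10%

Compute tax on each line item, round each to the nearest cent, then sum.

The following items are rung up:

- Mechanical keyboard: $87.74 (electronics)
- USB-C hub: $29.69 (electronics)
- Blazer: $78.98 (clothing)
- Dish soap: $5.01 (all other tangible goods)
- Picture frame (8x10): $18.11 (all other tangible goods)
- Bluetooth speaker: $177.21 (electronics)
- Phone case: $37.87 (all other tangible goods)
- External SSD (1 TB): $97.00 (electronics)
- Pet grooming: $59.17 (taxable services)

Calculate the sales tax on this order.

Mechanical keyboard $87.74: electronics, under $100.00 → 0% → $0.00
USB-C hub $29.69: electronics, under $100.00 → 0% → $0.00
Blazer $78.98: clothing → 6.75% → $5.33
Dish soap $5.01: all other tangible goods → 10% → $0.50
Picture frame (8x10) $18.11: all other tangible goods → 10% → $1.81
Bluetooth speaker $177.21: electronics, $100.00 or more → 5.5% → $9.75
Phone case $37.87: all other tangible goods → 10% → $3.79
External SSD (1 TB) $97.00: electronics, under $100.00 → 0% → $0.00
Pet grooming $59.17: taxable services → 9.5% → $5.62
Total tax = $5.33 + $0.50 + $1.81 + $9.75 + $3.79 + $5.62 = $26.80

$26.80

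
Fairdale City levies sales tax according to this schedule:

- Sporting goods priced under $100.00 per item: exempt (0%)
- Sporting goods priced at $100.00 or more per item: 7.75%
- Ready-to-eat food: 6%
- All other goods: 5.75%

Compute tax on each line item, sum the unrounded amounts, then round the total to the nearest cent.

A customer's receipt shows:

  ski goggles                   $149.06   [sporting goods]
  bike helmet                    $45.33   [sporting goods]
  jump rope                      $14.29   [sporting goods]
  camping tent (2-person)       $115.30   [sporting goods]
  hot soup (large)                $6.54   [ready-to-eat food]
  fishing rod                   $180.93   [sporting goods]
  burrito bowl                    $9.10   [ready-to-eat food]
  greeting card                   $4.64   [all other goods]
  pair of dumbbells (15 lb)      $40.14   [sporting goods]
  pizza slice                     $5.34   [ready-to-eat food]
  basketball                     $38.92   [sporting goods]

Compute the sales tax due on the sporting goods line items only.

$34.51

Ski goggles $149.06: sporting goods, $100.00 or more → 7.75% → $11.55215
Bike helmet $45.33: sporting goods, under $100.00 → 0% → $0.00
Jump rope $14.29: sporting goods, under $100.00 → 0% → $0.00
Camping tent (2-person) $115.30: sporting goods, $100.00 or more → 7.75% → $8.93575
Fishing rod $180.93: sporting goods, $100.00 or more → 7.75% → $14.022075
Pair of dumbbells (15 lb) $40.14: sporting goods, under $100.00 → 0% → $0.00
Basketball $38.92: sporting goods, under $100.00 → 0% → $0.00
Tax on sporting goods: unrounded sum = $34.509975 → $34.51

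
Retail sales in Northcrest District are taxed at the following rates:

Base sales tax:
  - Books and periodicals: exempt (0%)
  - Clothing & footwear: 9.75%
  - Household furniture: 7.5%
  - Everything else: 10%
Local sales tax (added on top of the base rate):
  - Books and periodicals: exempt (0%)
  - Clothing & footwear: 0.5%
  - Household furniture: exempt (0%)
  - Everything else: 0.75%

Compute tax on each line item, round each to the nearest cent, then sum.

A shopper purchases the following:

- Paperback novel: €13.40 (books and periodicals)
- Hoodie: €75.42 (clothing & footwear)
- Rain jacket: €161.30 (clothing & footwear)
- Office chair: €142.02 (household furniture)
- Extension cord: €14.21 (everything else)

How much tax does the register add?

Paperback novel €13.40: books and periodicals → 0% + 0% local = 0% → €0.00
Hoodie €75.42: clothing & footwear → 9.75% + 0.5% local = 10.25% → €7.73
Rain jacket €161.30: clothing & footwear → 9.75% + 0.5% local = 10.25% → €16.53
Office chair €142.02: household furniture → 7.5% + 0% local = 7.5% → €10.65
Extension cord €14.21: everything else → 10% + 0.75% local = 10.75% → €1.53
Total tax = €7.73 + €16.53 + €10.65 + €1.53 = €36.44

€36.44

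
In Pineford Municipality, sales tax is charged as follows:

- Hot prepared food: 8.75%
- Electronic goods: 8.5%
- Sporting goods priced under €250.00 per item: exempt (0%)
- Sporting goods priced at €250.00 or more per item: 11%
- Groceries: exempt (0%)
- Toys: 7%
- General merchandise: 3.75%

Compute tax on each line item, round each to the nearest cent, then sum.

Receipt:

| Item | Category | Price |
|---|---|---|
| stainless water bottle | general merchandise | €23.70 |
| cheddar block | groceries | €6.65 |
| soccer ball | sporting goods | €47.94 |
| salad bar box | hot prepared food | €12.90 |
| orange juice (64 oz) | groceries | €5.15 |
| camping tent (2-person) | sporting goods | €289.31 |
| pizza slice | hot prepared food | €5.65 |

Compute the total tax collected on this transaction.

Stainless water bottle €23.70: general merchandise → 3.75% → €0.89
Cheddar block €6.65: groceries → 0% → €0.00
Soccer ball €47.94: sporting goods, under €250.00 → 0% → €0.00
Salad bar box €12.90: hot prepared food → 8.75% → €1.13
Orange juice (64 oz) €5.15: groceries → 0% → €0.00
Camping tent (2-person) €289.31: sporting goods, €250.00 or more → 11% → €31.82
Pizza slice €5.65: hot prepared food → 8.75% → €0.49
Total tax = €0.89 + €1.13 + €31.82 + €0.49 = €34.33

€34.33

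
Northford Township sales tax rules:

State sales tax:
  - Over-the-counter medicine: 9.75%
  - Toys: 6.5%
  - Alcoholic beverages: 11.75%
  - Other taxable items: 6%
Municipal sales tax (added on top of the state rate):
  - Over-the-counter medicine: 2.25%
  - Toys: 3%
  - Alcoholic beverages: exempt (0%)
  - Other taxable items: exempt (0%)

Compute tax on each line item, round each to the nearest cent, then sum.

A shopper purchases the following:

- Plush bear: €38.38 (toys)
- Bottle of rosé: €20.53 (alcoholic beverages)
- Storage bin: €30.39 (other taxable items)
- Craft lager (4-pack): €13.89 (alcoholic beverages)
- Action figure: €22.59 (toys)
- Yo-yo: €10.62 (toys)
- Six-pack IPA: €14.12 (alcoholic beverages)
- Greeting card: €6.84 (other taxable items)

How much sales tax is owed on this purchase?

€14.74

Plush bear €38.38: toys → 6.5% + 3% municipal = 9.5% → €3.65
Bottle of rosé €20.53: alcoholic beverages → 11.75% + 0% municipal = 11.75% → €2.41
Storage bin €30.39: other taxable items → 6% + 0% municipal = 6% → €1.82
Craft lager (4-pack) €13.89: alcoholic beverages → 11.75% + 0% municipal = 11.75% → €1.63
Action figure €22.59: toys → 6.5% + 3% municipal = 9.5% → €2.15
Yo-yo €10.62: toys → 6.5% + 3% municipal = 9.5% → €1.01
Six-pack IPA €14.12: alcoholic beverages → 11.75% + 0% municipal = 11.75% → €1.66
Greeting card €6.84: other taxable items → 6% + 0% municipal = 6% → €0.41
Total tax = €3.65 + €2.41 + €1.82 + €1.63 + €2.15 + €1.01 + €1.66 + €0.41 = €14.74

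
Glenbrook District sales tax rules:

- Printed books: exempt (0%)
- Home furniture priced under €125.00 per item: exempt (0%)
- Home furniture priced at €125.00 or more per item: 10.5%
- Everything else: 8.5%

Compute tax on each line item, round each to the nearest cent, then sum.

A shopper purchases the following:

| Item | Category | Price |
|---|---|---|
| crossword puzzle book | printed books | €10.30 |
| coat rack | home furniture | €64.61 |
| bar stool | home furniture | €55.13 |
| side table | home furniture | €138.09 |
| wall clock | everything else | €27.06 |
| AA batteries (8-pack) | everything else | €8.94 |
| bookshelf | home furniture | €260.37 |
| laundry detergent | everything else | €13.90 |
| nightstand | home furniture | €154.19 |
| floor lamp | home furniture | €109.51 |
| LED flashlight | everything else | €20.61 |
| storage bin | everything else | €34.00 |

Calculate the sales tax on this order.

Crossword puzzle book €10.30: printed books → 0% → €0.00
Coat rack €64.61: home furniture, under €125.00 → 0% → €0.00
Bar stool €55.13: home furniture, under €125.00 → 0% → €0.00
Side table €138.09: home furniture, €125.00 or more → 10.5% → €14.50
Wall clock €27.06: everything else → 8.5% → €2.30
AA batteries (8-pack) €8.94: everything else → 8.5% → €0.76
Bookshelf €260.37: home furniture, €125.00 or more → 10.5% → €27.34
Laundry detergent €13.90: everything else → 8.5% → €1.18
Nightstand €154.19: home furniture, €125.00 or more → 10.5% → €16.19
Floor lamp €109.51: home furniture, under €125.00 → 0% → €0.00
LED flashlight €20.61: everything else → 8.5% → €1.75
Storage bin €34.00: everything else → 8.5% → €2.89
Total tax = €14.50 + €2.30 + €0.76 + €27.34 + €1.18 + €16.19 + €1.75 + €2.89 = €66.91

€66.91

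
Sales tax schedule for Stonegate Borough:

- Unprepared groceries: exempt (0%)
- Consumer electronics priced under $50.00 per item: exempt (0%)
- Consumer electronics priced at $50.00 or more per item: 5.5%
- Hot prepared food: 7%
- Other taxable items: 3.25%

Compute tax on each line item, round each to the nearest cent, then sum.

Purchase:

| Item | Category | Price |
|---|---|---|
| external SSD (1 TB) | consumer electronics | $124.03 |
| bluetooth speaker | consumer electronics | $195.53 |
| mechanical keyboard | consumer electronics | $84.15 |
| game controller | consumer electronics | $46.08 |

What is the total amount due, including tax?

External SSD (1 TB) $124.03: consumer electronics, $50.00 or more → 5.5% → $6.82
Bluetooth speaker $195.53: consumer electronics, $50.00 or more → 5.5% → $10.75
Mechanical keyboard $84.15: consumer electronics, $50.00 or more → 5.5% → $4.63
Game controller $46.08: consumer electronics, under $50.00 → 0% → $0.00
Subtotal = $449.79; tax = $22.20; total due = $471.99

$471.99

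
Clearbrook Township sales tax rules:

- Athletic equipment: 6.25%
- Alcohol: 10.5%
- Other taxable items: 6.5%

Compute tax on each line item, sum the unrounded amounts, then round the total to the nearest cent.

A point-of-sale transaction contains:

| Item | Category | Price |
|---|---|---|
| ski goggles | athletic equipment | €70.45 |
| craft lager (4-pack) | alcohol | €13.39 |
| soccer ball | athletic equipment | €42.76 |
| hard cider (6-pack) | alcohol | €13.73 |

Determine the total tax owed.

Ski goggles €70.45: athletic equipment → 6.25% → €4.403125
Craft lager (4-pack) €13.39: alcohol → 10.5% → €1.40595
Soccer ball €42.76: athletic equipment → 6.25% → €2.6725
Hard cider (6-pack) €13.73: alcohol → 10.5% → €1.44165
Unrounded tax sum = €9.923225 → €9.92

€9.92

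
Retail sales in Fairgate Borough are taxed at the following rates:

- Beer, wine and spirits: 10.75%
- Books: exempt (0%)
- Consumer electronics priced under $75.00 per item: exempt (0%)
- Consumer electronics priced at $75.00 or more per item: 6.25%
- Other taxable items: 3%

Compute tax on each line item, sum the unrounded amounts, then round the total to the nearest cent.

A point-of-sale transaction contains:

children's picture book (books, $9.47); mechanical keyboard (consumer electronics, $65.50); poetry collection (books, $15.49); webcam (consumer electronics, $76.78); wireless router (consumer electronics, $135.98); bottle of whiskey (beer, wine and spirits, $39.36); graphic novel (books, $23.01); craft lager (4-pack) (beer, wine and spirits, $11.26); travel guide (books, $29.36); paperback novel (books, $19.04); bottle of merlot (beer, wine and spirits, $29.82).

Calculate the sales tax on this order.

Children's picture book $9.47: books → 0% → $0.00
Mechanical keyboard $65.50: consumer electronics, under $75.00 → 0% → $0.00
Poetry collection $15.49: books → 0% → $0.00
Webcam $76.78: consumer electronics, $75.00 or more → 6.25% → $4.79875
Wireless router $135.98: consumer electronics, $75.00 or more → 6.25% → $8.49875
Bottle of whiskey $39.36: beer, wine and spirits → 10.75% → $4.2312
Graphic novel $23.01: books → 0% → $0.00
Craft lager (4-pack) $11.26: beer, wine and spirits → 10.75% → $1.21045
Travel guide $29.36: books → 0% → $0.00
Paperback novel $19.04: books → 0% → $0.00
Bottle of merlot $29.82: beer, wine and spirits → 10.75% → $3.20565
Unrounded tax sum = $21.9448 → $21.94

$21.94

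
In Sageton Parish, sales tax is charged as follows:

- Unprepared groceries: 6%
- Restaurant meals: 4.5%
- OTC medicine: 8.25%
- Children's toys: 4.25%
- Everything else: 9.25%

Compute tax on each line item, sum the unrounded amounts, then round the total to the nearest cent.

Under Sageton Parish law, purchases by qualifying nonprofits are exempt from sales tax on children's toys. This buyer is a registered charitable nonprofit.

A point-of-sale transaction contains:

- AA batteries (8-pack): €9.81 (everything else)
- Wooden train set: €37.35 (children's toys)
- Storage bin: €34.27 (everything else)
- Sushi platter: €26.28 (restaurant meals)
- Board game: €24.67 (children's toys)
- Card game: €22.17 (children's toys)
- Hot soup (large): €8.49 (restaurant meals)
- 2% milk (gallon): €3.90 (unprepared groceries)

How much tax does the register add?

AA batteries (8-pack) €9.81: everything else → 9.25% → €0.907425
Wooden train set €37.35: children's toys, buyer-exempt → 0% → €0.00
Storage bin €34.27: everything else → 9.25% → €3.169975
Sushi platter €26.28: restaurant meals → 4.5% → €1.1826
Board game €24.67: children's toys, buyer-exempt → 0% → €0.00
Card game €22.17: children's toys, buyer-exempt → 0% → €0.00
Hot soup (large) €8.49: restaurant meals → 4.5% → €0.38205
2% milk (gallon) €3.90: unprepared groceries → 6% → €0.234
Unrounded tax sum = €5.87605 → €5.88

€5.88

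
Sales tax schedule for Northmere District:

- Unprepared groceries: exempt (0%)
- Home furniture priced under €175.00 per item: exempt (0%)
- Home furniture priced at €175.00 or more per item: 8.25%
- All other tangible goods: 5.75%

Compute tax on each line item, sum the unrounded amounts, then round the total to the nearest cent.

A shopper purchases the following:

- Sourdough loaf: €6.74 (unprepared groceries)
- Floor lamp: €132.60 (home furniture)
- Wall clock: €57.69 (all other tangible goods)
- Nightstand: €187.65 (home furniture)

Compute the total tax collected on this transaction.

Sourdough loaf €6.74: unprepared groceries → 0% → €0.00
Floor lamp €132.60: home furniture, under €175.00 → 0% → €0.00
Wall clock €57.69: all other tangible goods → 5.75% → €3.317175
Nightstand €187.65: home furniture, €175.00 or more → 8.25% → €15.481125
Unrounded tax sum = €18.7983 → €18.80

€18.80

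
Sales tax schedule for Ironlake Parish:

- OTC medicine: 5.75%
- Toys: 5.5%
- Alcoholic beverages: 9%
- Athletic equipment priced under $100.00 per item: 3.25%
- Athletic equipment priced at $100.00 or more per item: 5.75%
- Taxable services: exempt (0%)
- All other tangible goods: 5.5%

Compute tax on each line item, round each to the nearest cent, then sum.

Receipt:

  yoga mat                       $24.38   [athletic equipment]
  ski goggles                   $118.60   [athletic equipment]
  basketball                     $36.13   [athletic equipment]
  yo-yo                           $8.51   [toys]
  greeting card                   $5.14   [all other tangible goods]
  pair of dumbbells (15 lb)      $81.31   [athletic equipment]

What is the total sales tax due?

Yoga mat $24.38: athletic equipment, under $100.00 → 3.25% → $0.79
Ski goggles $118.60: athletic equipment, $100.00 or more → 5.75% → $6.82
Basketball $36.13: athletic equipment, under $100.00 → 3.25% → $1.17
Yo-yo $8.51: toys → 5.5% → $0.47
Greeting card $5.14: all other tangible goods → 5.5% → $0.28
Pair of dumbbells (15 lb) $81.31: athletic equipment, under $100.00 → 3.25% → $2.64
Total tax = $0.79 + $6.82 + $1.17 + $0.47 + $0.28 + $2.64 = $12.17

$12.17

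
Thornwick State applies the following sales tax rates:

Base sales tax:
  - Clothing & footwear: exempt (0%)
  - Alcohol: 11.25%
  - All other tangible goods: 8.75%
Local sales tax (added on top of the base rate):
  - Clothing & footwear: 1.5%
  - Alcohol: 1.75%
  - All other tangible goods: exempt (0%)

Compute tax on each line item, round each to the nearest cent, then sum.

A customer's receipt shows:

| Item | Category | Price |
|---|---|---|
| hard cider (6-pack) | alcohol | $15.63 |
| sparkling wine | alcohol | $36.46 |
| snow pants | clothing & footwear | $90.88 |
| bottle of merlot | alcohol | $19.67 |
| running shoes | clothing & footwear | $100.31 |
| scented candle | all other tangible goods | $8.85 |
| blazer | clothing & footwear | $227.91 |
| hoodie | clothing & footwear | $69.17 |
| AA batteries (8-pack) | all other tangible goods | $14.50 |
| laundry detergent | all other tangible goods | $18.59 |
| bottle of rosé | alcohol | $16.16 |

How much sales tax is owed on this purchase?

$22.42

Hard cider (6-pack) $15.63: alcohol → 11.25% + 1.75% local = 13% → $2.03
Sparkling wine $36.46: alcohol → 11.25% + 1.75% local = 13% → $4.74
Snow pants $90.88: clothing & footwear → 0% + 1.5% local = 1.5% → $1.36
Bottle of merlot $19.67: alcohol → 11.25% + 1.75% local = 13% → $2.56
Running shoes $100.31: clothing & footwear → 0% + 1.5% local = 1.5% → $1.50
Scented candle $8.85: all other tangible goods → 8.75% + 0% local = 8.75% → $0.77
Blazer $227.91: clothing & footwear → 0% + 1.5% local = 1.5% → $3.42
Hoodie $69.17: clothing & footwear → 0% + 1.5% local = 1.5% → $1.04
AA batteries (8-pack) $14.50: all other tangible goods → 8.75% + 0% local = 8.75% → $1.27
Laundry detergent $18.59: all other tangible goods → 8.75% + 0% local = 8.75% → $1.63
Bottle of rosé $16.16: alcohol → 11.25% + 1.75% local = 13% → $2.10
Total tax = $2.03 + $4.74 + $1.36 + $2.56 + $1.50 + $0.77 + $3.42 + $1.04 + $1.27 + $1.63 + $2.10 = $22.42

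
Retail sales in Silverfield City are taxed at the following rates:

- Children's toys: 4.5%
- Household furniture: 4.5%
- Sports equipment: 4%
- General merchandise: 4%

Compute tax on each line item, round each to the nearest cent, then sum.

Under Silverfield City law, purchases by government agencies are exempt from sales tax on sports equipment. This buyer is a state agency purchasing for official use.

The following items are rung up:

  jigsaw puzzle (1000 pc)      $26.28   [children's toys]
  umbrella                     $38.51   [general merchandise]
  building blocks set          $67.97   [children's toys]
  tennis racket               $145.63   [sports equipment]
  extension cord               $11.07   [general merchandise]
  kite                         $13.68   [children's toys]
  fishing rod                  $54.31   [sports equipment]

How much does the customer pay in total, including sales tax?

$364.29

Jigsaw puzzle (1000 pc) $26.28: children's toys → 4.5% → $1.18
Umbrella $38.51: general merchandise → 4% → $1.54
Building blocks set $67.97: children's toys → 4.5% → $3.06
Tennis racket $145.63: sports equipment, buyer-exempt → 0% → $0.00
Extension cord $11.07: general merchandise → 4% → $0.44
Kite $13.68: children's toys → 4.5% → $0.62
Fishing rod $54.31: sports equipment, buyer-exempt → 0% → $0.00
Subtotal = $357.45; tax = $6.84; total due = $364.29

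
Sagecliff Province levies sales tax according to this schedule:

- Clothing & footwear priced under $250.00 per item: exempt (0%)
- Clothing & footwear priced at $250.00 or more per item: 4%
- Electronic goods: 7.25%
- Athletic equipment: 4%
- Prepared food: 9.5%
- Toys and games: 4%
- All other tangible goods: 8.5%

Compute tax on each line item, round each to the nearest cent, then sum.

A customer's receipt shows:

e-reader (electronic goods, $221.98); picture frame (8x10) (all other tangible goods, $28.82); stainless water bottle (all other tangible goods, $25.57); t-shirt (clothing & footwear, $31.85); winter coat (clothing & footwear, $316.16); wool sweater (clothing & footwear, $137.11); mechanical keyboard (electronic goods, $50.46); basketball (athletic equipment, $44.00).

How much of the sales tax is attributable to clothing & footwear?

T-shirt $31.85: clothing & footwear, under $250.00 → 0% → $0.00
Winter coat $316.16: clothing & footwear, $250.00 or more → 4% → $12.65
Wool sweater $137.11: clothing & footwear, under $250.00 → 0% → $0.00
Tax on clothing & footwear = $0.00 + $12.65 + $0.00 = $12.65

$12.65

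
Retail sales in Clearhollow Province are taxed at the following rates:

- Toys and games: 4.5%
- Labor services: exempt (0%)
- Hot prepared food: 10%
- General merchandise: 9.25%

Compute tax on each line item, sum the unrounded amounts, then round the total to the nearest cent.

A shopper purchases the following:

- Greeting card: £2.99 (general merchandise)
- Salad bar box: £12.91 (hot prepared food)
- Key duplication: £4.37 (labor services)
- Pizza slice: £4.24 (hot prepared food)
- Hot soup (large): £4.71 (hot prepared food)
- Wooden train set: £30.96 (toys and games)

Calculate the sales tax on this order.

£3.86

Greeting card £2.99: general merchandise → 9.25% → £0.276575
Salad bar box £12.91: hot prepared food → 10% → £1.291
Key duplication £4.37: labor services → 0% → £0.00
Pizza slice £4.24: hot prepared food → 10% → £0.424
Hot soup (large) £4.71: hot prepared food → 10% → £0.471
Wooden train set £30.96: toys and games → 4.5% → £1.3932
Unrounded tax sum = £3.855775 → £3.86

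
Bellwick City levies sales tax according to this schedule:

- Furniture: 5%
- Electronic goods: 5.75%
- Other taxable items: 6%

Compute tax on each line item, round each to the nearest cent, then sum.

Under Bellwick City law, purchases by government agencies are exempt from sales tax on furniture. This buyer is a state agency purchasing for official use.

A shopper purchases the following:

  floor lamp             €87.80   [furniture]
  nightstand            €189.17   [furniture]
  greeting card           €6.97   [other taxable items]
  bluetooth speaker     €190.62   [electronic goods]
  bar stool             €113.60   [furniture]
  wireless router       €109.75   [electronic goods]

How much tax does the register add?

€17.69

Floor lamp €87.80: furniture, buyer-exempt → 0% → €0.00
Nightstand €189.17: furniture, buyer-exempt → 0% → €0.00
Greeting card €6.97: other taxable items → 6% → €0.42
Bluetooth speaker €190.62: electronic goods → 5.75% → €10.96
Bar stool €113.60: furniture, buyer-exempt → 0% → €0.00
Wireless router €109.75: electronic goods → 5.75% → €6.31
Total tax = €0.42 + €10.96 + €6.31 = €17.69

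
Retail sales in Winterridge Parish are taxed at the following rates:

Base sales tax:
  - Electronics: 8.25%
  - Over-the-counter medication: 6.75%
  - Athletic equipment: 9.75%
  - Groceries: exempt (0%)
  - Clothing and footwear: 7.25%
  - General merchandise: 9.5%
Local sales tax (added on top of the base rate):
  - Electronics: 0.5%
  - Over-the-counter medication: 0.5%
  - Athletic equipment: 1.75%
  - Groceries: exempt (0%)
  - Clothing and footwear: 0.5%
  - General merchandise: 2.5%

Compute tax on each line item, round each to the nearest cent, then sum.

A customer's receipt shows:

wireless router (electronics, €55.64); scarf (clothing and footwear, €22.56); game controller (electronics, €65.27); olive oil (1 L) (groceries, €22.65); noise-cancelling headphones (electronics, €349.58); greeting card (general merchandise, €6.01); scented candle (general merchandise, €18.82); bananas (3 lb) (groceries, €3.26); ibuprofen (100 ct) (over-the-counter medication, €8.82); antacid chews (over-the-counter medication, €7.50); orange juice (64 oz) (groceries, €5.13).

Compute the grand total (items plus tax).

Wireless router €55.64: electronics → 8.25% + 0.5% local = 8.75% → €4.87
Scarf €22.56: clothing and footwear → 7.25% + 0.5% local = 7.75% → €1.75
Game controller €65.27: electronics → 8.25% + 0.5% local = 8.75% → €5.71
Olive oil (1 L) €22.65: groceries → 0% + 0% local = 0% → €0.00
Noise-cancelling headphones €349.58: electronics → 8.25% + 0.5% local = 8.75% → €30.59
Greeting card €6.01: general merchandise → 9.5% + 2.5% local = 12% → €0.72
Scented candle €18.82: general merchandise → 9.5% + 2.5% local = 12% → €2.26
Bananas (3 lb) €3.26: groceries → 0% + 0% local = 0% → €0.00
Ibuprofen (100 ct) €8.82: over-the-counter medication → 6.75% + 0.5% local = 7.25% → €0.64
Antacid chews €7.50: over-the-counter medication → 6.75% + 0.5% local = 7.25% → €0.54
Orange juice (64 oz) €5.13: groceries → 0% + 0% local = 0% → €0.00
Subtotal = €565.24; tax = €47.08; total due = €612.32

€612.32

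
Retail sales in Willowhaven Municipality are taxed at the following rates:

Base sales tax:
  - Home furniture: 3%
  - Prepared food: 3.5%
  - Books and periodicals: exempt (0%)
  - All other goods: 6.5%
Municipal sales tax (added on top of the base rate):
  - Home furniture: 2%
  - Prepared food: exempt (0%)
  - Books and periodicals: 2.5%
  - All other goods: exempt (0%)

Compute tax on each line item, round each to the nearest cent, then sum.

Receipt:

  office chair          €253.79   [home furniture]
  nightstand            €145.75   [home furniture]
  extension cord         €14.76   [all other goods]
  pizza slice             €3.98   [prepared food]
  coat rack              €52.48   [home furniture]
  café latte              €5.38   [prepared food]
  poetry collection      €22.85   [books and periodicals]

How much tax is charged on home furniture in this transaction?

Office chair €253.79: home furniture → 3% + 2% municipal = 5% → €12.69
Nightstand €145.75: home furniture → 3% + 2% municipal = 5% → €7.29
Coat rack €52.48: home furniture → 3% + 2% municipal = 5% → €2.62
Tax on home furniture = €12.69 + €7.29 + €2.62 = €22.60

€22.60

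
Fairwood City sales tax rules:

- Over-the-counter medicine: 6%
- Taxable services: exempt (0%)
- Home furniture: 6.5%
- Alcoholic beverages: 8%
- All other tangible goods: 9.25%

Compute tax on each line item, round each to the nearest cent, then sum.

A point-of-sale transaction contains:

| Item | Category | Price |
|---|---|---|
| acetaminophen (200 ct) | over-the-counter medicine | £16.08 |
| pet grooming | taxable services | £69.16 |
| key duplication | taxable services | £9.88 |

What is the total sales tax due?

£0.96

Acetaminophen (200 ct) £16.08: over-the-counter medicine → 6% → £0.96
Pet grooming £69.16: taxable services → 0% → £0.00
Key duplication £9.88: taxable services → 0% → £0.00
Total tax = £0.96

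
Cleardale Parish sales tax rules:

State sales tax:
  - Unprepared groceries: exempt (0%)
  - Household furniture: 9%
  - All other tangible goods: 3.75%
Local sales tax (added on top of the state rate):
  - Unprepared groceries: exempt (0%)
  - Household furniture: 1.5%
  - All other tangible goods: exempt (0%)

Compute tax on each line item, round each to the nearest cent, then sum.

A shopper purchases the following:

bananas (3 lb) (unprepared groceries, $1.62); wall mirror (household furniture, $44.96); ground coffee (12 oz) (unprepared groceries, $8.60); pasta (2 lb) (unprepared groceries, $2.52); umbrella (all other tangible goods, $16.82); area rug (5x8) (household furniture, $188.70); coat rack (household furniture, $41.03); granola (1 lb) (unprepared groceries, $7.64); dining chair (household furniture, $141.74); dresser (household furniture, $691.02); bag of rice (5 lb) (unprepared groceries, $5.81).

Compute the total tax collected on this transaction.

Bananas (3 lb) $1.62: unprepared groceries → 0% + 0% local = 0% → $0.00
Wall mirror $44.96: household furniture → 9% + 1.5% local = 10.5% → $4.72
Ground coffee (12 oz) $8.60: unprepared groceries → 0% + 0% local = 0% → $0.00
Pasta (2 lb) $2.52: unprepared groceries → 0% + 0% local = 0% → $0.00
Umbrella $16.82: all other tangible goods → 3.75% + 0% local = 3.75% → $0.63
Area rug (5x8) $188.70: household furniture → 9% + 1.5% local = 10.5% → $19.81
Coat rack $41.03: household furniture → 9% + 1.5% local = 10.5% → $4.31
Granola (1 lb) $7.64: unprepared groceries → 0% + 0% local = 0% → $0.00
Dining chair $141.74: household furniture → 9% + 1.5% local = 10.5% → $14.88
Dresser $691.02: household furniture → 9% + 1.5% local = 10.5% → $72.56
Bag of rice (5 lb) $5.81: unprepared groceries → 0% + 0% local = 0% → $0.00
Total tax = $4.72 + $0.63 + $19.81 + $4.31 + $14.88 + $72.56 = $116.91

$116.91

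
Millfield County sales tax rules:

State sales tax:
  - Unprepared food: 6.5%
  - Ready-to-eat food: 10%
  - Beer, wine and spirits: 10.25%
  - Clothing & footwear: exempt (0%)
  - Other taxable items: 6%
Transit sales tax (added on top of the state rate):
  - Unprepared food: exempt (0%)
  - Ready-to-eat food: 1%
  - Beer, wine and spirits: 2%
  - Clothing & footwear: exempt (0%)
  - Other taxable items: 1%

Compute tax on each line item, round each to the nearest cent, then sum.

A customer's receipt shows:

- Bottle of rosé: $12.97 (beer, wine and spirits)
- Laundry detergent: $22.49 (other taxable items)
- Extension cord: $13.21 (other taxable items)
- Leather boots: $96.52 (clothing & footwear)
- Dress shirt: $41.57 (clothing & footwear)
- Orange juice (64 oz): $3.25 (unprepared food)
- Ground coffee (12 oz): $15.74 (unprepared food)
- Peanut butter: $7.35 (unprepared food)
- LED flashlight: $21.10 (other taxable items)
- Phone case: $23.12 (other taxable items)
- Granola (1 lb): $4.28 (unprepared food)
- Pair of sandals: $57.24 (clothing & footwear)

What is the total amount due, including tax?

Bottle of rosé $12.97: beer, wine and spirits → 10.25% + 2% transit = 12.25% → $1.59
Laundry detergent $22.49: other taxable items → 6% + 1% transit = 7% → $1.57
Extension cord $13.21: other taxable items → 6% + 1% transit = 7% → $0.92
Leather boots $96.52: clothing & footwear → 0% + 0% transit = 0% → $0.00
Dress shirt $41.57: clothing & footwear → 0% + 0% transit = 0% → $0.00
Orange juice (64 oz) $3.25: unprepared food → 6.5% + 0% transit = 6.5% → $0.21
Ground coffee (12 oz) $15.74: unprepared food → 6.5% + 0% transit = 6.5% → $1.02
Peanut butter $7.35: unprepared food → 6.5% + 0% transit = 6.5% → $0.48
LED flashlight $21.10: other taxable items → 6% + 1% transit = 7% → $1.48
Phone case $23.12: other taxable items → 6% + 1% transit = 7% → $1.62
Granola (1 lb) $4.28: unprepared food → 6.5% + 0% transit = 6.5% → $0.28
Pair of sandals $57.24: clothing & footwear → 0% + 0% transit = 0% → $0.00
Subtotal = $318.84; tax = $9.17; total due = $328.01

$328.01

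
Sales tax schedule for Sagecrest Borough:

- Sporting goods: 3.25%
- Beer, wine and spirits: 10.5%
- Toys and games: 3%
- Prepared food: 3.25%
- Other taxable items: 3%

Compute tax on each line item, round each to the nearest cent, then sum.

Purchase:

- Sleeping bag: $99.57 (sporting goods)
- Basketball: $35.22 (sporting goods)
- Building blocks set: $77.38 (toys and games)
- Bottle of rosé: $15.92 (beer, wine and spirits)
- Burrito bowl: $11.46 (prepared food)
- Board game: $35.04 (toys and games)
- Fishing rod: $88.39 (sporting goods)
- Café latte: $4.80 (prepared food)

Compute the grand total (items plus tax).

$380.60

Sleeping bag $99.57: sporting goods → 3.25% → $3.24
Basketball $35.22: sporting goods → 3.25% → $1.14
Building blocks set $77.38: toys and games → 3% → $2.32
Bottle of rosé $15.92: beer, wine and spirits → 10.5% → $1.67
Burrito bowl $11.46: prepared food → 3.25% → $0.37
Board game $35.04: toys and games → 3% → $1.05
Fishing rod $88.39: sporting goods → 3.25% → $2.87
Café latte $4.80: prepared food → 3.25% → $0.16
Subtotal = $367.78; tax = $12.82; total due = $380.60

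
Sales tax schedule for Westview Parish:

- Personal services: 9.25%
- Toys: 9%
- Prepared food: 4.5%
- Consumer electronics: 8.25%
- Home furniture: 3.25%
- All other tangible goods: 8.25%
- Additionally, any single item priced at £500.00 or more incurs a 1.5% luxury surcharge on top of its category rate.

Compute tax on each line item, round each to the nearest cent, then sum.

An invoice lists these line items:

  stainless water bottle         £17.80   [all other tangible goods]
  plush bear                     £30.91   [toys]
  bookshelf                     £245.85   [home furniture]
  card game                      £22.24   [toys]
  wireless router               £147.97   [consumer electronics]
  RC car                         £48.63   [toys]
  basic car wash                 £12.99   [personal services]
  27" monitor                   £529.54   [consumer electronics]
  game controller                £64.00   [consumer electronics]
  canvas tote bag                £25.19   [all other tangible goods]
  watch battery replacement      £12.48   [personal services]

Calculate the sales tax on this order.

£92.17

Stainless water bottle £17.80: all other tangible goods → 8.25% → £1.47
Plush bear £30.91: toys → 9% → £2.78
Bookshelf £245.85: home furniture → 3.25% → £7.99
Card game £22.24: toys → 9% → £2.00
Wireless router £147.97: consumer electronics → 8.25% → £12.21
RC car £48.63: toys → 9% → £4.38
Basic car wash £12.99: personal services → 9.25% → £1.20
27" monitor £529.54: consumer electronics → 8.25% + 1.5% surcharge = 9.75% → £51.63
Game controller £64.00: consumer electronics → 8.25% → £5.28
Canvas tote bag £25.19: all other tangible goods → 8.25% → £2.08
Watch battery replacement £12.48: personal services → 9.25% → £1.15
Total tax = £1.47 + £2.78 + £7.99 + £2.00 + £12.21 + £4.38 + £1.20 + £51.63 + £5.28 + £2.08 + £1.15 = £92.17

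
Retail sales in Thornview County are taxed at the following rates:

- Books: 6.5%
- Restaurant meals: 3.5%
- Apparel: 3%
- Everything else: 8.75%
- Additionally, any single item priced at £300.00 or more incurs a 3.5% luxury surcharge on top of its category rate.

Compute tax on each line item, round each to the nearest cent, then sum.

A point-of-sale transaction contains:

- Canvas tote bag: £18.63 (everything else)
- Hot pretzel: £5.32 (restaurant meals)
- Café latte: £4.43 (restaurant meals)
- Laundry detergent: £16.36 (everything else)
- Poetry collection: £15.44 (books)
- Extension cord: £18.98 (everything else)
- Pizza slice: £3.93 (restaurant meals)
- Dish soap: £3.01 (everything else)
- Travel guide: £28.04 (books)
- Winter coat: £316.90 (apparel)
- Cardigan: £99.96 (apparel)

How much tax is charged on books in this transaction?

£2.82

Poetry collection £15.44: books → 6.5% → £1.00
Travel guide £28.04: books → 6.5% → £1.82
Tax on books = £1.00 + £1.82 = £2.82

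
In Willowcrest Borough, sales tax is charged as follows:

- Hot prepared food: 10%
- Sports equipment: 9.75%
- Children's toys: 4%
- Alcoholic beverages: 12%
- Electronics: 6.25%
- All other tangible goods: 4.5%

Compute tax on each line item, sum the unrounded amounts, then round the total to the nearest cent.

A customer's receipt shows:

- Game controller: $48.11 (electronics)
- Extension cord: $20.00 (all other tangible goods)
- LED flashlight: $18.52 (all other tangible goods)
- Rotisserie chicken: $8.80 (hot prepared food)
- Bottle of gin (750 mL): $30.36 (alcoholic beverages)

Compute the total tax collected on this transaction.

$9.26

Game controller $48.11: electronics → 6.25% → $3.006875
Extension cord $20.00: all other tangible goods → 4.5% → $0.90
LED flashlight $18.52: all other tangible goods → 4.5% → $0.8334
Rotisserie chicken $8.80: hot prepared food → 10% → $0.88
Bottle of gin (750 mL) $30.36: alcoholic beverages → 12% → $3.6432
Unrounded tax sum = $9.263475 → $9.26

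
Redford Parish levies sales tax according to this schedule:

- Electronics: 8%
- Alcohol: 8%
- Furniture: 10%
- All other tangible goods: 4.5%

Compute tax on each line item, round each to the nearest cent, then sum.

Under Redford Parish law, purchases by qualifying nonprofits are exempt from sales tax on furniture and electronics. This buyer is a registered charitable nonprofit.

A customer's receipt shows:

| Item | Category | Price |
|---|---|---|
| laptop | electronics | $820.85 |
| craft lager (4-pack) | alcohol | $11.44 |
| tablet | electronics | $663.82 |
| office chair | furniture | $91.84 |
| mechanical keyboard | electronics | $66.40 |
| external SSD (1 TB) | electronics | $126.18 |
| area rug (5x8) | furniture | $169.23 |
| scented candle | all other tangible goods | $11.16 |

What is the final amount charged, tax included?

$1962.34

Laptop $820.85: electronics, buyer-exempt → 0% → $0.00
Craft lager (4-pack) $11.44: alcohol → 8% → $0.92
Tablet $663.82: electronics, buyer-exempt → 0% → $0.00
Office chair $91.84: furniture, buyer-exempt → 0% → $0.00
Mechanical keyboard $66.40: electronics, buyer-exempt → 0% → $0.00
External SSD (1 TB) $126.18: electronics, buyer-exempt → 0% → $0.00
Area rug (5x8) $169.23: furniture, buyer-exempt → 0% → $0.00
Scented candle $11.16: all other tangible goods → 4.5% → $0.50
Subtotal = $1960.92; tax = $1.42; total due = $1962.34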